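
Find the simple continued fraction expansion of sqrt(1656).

Write x_i = (sqrt(1656) + m_i)/d_i with (m_0, d_0) = (0, 1). a_0 = floor(sqrt(1656)) = 40, since 40^2 = 1600 <= 1656 < 1681 = 41^2.
Iterate m_{i+1} = d_i*a_i - m_i, d_{i+1} = (1656 - m_{i+1}^2)/d_i, a_{i+1} = floor((a_0 + m_{i+1})/d_{i+1}):
  m_1 = 1*40 - 0 = 40, d_1 = (1656 - 40^2)/1 = 56/1 = 56, a_1 = floor((40 + 40)/56) = 1.
  m_2 = 56*1 - 40 = 16, d_2 = (1656 - 16^2)/56 = 1400/56 = 25, a_2 = floor((40 + 16)/25) = 2.
  m_3 = 25*2 - 16 = 34, d_3 = (1656 - 34^2)/25 = 500/25 = 20, a_3 = floor((40 + 34)/20) = 3.
  m_4 = 20*3 - 34 = 26, d_4 = (1656 - 26^2)/20 = 980/20 = 49, a_4 = floor((40 + 26)/49) = 1.
  m_5 = 49*1 - 26 = 23, d_5 = (1656 - 23^2)/49 = 1127/49 = 23, a_5 = floor((40 + 23)/23) = 2.
  m_6 = 23*2 - 23 = 23, d_6 = (1656 - 23^2)/23 = 1127/23 = 49, a_6 = floor((40 + 23)/49) = 1.
  m_7 = 49*1 - 23 = 26, d_7 = (1656 - 26^2)/49 = 980/49 = 20, a_7 = floor((40 + 26)/20) = 3.
  m_8 = 20*3 - 26 = 34, d_8 = (1656 - 34^2)/20 = 500/20 = 25, a_8 = floor((40 + 34)/25) = 2.
  m_9 = 25*2 - 34 = 16, d_9 = (1656 - 16^2)/25 = 1400/25 = 56, a_9 = floor((40 + 16)/56) = 1.
  m_10 = 56*1 - 16 = 40, d_10 = (1656 - 40^2)/56 = 56/56 = 1, a_10 = floor((40 + 40)/1) = 80.
  m_11 = 1*80 - 40 = 40, d_11 = (1656 - 40^2)/1 = 56/1 = 56: (m_11, d_11) = (m_1, d_1) = (40, 56), so from here the quotients repeat a_1, ..., a_10; the period length is 10.
Hence the expansion of sqrt(1656) is a_0 = 40 followed by the repeating block 1, 2, 3, 1, 2, 1, 3, 2, 1, 80 (period 10).

[40; (1, 2, 3, 1, 2, 1, 3, 2, 1, 80)]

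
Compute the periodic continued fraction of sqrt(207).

Write x_i = (sqrt(207) + m_i)/d_i with (m_0, d_0) = (0, 1). a_0 = floor(sqrt(207)) = 14, since 14^2 = 196 <= 207 < 225 = 15^2.
Iterate m_{i+1} = d_i*a_i - m_i, d_{i+1} = (207 - m_{i+1}^2)/d_i, a_{i+1} = floor((a_0 + m_{i+1})/d_{i+1}):
  m_1 = 1*14 - 0 = 14, d_1 = (207 - 14^2)/1 = 11/1 = 11, a_1 = floor((14 + 14)/11) = 2.
  m_2 = 11*2 - 14 = 8, d_2 = (207 - 8^2)/11 = 143/11 = 13, a_2 = floor((14 + 8)/13) = 1.
  m_3 = 13*1 - 8 = 5, d_3 = (207 - 5^2)/13 = 182/13 = 14, a_3 = floor((14 + 5)/14) = 1.
  m_4 = 14*1 - 5 = 9, d_4 = (207 - 9^2)/14 = 126/14 = 9, a_4 = floor((14 + 9)/9) = 2.
  m_5 = 9*2 - 9 = 9, d_5 = (207 - 9^2)/9 = 126/9 = 14, a_5 = floor((14 + 9)/14) = 1.
  m_6 = 14*1 - 9 = 5, d_6 = (207 - 5^2)/14 = 182/14 = 13, a_6 = floor((14 + 5)/13) = 1.
  m_7 = 13*1 - 5 = 8, d_7 = (207 - 8^2)/13 = 143/13 = 11, a_7 = floor((14 + 8)/11) = 2.
  m_8 = 11*2 - 8 = 14, d_8 = (207 - 14^2)/11 = 11/11 = 1, a_8 = floor((14 + 14)/1) = 28.
  m_9 = 1*28 - 14 = 14, d_9 = (207 - 14^2)/1 = 11/1 = 11: (m_9, d_9) = (m_1, d_1) = (14, 11), so from here the quotients repeat a_1, ..., a_8; the period length is 8.
Hence the expansion of sqrt(207) is a_0 = 14 followed by the repeating block 2, 1, 1, 2, 1, 1, 2, 28 (period 8).

[14; (2, 1, 1, 2, 1, 1, 2, 28)]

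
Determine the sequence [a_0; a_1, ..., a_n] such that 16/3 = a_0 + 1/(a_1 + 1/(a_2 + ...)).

[5; 3]

Run the Euclidean algorithm on 16 and 3; the successive quotients are the partial quotients a_0, a_1, ... (each step inverts the fractional part left over by the previous one):
  16 = 5*3 + 1, so a_0 = 5.
  3 = 3*1 + 0, so a_1 = 3.
The remainder reaches 0 after 2 divisions, so the expansion has 2 partial quotients, read off in order.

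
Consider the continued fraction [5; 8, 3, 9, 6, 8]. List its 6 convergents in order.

Using the convergent recurrence p_i = a_i*p_{i-1} + p_{i-2}, q_i = a_i*q_{i-1} + q_{i-2} with p_{-2}=0, p_{-1}=1, q_{-2}=1, q_{-1}=0:
  i=0: a_0=5, p_0 = 5*1 + 0 = 5, q_0 = 5*0 + 1 = 1.
  i=1: a_1=8, p_1 = 8*5 + 1 = 41, q_1 = 8*1 + 0 = 8.
  i=2: a_2=3, p_2 = 3*41 + 5 = 128, q_2 = 3*8 + 1 = 25.
  i=3: a_3=9, p_3 = 9*128 + 41 = 1193, q_3 = 9*25 + 8 = 233.
  i=4: a_4=6, p_4 = 6*1193 + 128 = 7286, q_4 = 6*233 + 25 = 1423.
  i=5: a_5=8, p_5 = 8*7286 + 1193 = 59481, q_5 = 8*1423 + 233 = 11617.

5/1, 41/8, 128/25, 1193/233, 7286/1423, 59481/11617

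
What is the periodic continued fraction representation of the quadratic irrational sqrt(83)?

Write x_i = (sqrt(83) + m_i)/d_i with (m_0, d_0) = (0, 1). a_0 = floor(sqrt(83)) = 9, since 9^2 = 81 <= 83 < 100 = 10^2.
Iterate m_{i+1} = d_i*a_i - m_i, d_{i+1} = (83 - m_{i+1}^2)/d_i, a_{i+1} = floor((a_0 + m_{i+1})/d_{i+1}):
  m_1 = 1*9 - 0 = 9, d_1 = (83 - 9^2)/1 = 2/1 = 2, a_1 = floor((9 + 9)/2) = 9.
  m_2 = 2*9 - 9 = 9, d_2 = (83 - 9^2)/2 = 2/2 = 1, a_2 = floor((9 + 9)/1) = 18.
  m_3 = 1*18 - 9 = 9, d_3 = (83 - 9^2)/1 = 2/1 = 2: (m_3, d_3) = (m_1, d_1) = (9, 2), so from here the quotients repeat a_1, a_2; the period length is 2.
Hence the expansion of sqrt(83) is a_0 = 9 followed by the repeating block 9, 18 (period 2).

[9; (9, 18)]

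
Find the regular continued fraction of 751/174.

Run the Euclidean algorithm on 751 and 174; the successive quotients are the partial quotients a_0, a_1, ... (each step inverts the fractional part left over by the previous one):
  751 = 4*174 + 55, so a_0 = 4.
  174 = 3*55 + 9, so a_1 = 3.
  55 = 6*9 + 1, so a_2 = 6.
  9 = 9*1 + 0, so a_3 = 9.
The remainder reaches 0 after 4 divisions, so the expansion has 4 partial quotients, read off in order.

[4; 3, 6, 9]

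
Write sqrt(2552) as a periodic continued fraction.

Write x_i = (sqrt(2552) + m_i)/d_i with (m_0, d_0) = (0, 1). a_0 = floor(sqrt(2552)) = 50, since 50^2 = 2500 <= 2552 < 2601 = 51^2.
Iterate m_{i+1} = d_i*a_i - m_i, d_{i+1} = (2552 - m_{i+1}^2)/d_i, a_{i+1} = floor((a_0 + m_{i+1})/d_{i+1}):
  m_1 = 1*50 - 0 = 50, d_1 = (2552 - 50^2)/1 = 52/1 = 52, a_1 = floor((50 + 50)/52) = 1.
  m_2 = 52*1 - 50 = 2, d_2 = (2552 - 2^2)/52 = 2548/52 = 49, a_2 = floor((50 + 2)/49) = 1.
  m_3 = 49*1 - 2 = 47, d_3 = (2552 - 47^2)/49 = 343/49 = 7, a_3 = floor((50 + 47)/7) = 13.
  m_4 = 7*13 - 47 = 44, d_4 = (2552 - 44^2)/7 = 616/7 = 88, a_4 = floor((50 + 44)/88) = 1.
  m_5 = 88*1 - 44 = 44, d_5 = (2552 - 44^2)/88 = 616/88 = 7, a_5 = floor((50 + 44)/7) = 13.
  m_6 = 7*13 - 44 = 47, d_6 = (2552 - 47^2)/7 = 343/7 = 49, a_6 = floor((50 + 47)/49) = 1.
  m_7 = 49*1 - 47 = 2, d_7 = (2552 - 2^2)/49 = 2548/49 = 52, a_7 = floor((50 + 2)/52) = 1.
  m_8 = 52*1 - 2 = 50, d_8 = (2552 - 50^2)/52 = 52/52 = 1, a_8 = floor((50 + 50)/1) = 100.
  m_9 = 1*100 - 50 = 50, d_9 = (2552 - 50^2)/1 = 52/1 = 52: (m_9, d_9) = (m_1, d_1) = (50, 52), so from here the quotients repeat a_1, ..., a_8; the period length is 8.
Hence the expansion of sqrt(2552) is a_0 = 50 followed by the repeating block 1, 1, 13, 1, 13, 1, 1, 100 (period 8).

[50; (1, 1, 13, 1, 13, 1, 1, 100)]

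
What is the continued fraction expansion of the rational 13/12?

Run the Euclidean algorithm on 13 and 12; the successive quotients are the partial quotients a_0, a_1, ... (each step inverts the fractional part left over by the previous one):
  13 = 1*12 + 1, so a_0 = 1.
  12 = 12*1 + 0, so a_1 = 12.
The remainder reaches 0 after 2 divisions, so the expansion has 2 partial quotients, read off in order.

[1; 12]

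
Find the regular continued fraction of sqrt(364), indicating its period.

Write x_i = (sqrt(364) + m_i)/d_i with (m_0, d_0) = (0, 1). a_0 = floor(sqrt(364)) = 19, since 19^2 = 361 <= 364 < 400 = 20^2.
Iterate m_{i+1} = d_i*a_i - m_i, d_{i+1} = (364 - m_{i+1}^2)/d_i, a_{i+1} = floor((a_0 + m_{i+1})/d_{i+1}):
  m_1 = 1*19 - 0 = 19, d_1 = (364 - 19^2)/1 = 3/1 = 3, a_1 = floor((19 + 19)/3) = 12.
  m_2 = 3*12 - 19 = 17, d_2 = (364 - 17^2)/3 = 75/3 = 25, a_2 = floor((19 + 17)/25) = 1.
  m_3 = 25*1 - 17 = 8, d_3 = (364 - 8^2)/25 = 300/25 = 12, a_3 = floor((19 + 8)/12) = 2.
  m_4 = 12*2 - 8 = 16, d_4 = (364 - 16^2)/12 = 108/12 = 9, a_4 = floor((19 + 16)/9) = 3.
  m_5 = 9*3 - 16 = 11, d_5 = (364 - 11^2)/9 = 243/9 = 27, a_5 = floor((19 + 11)/27) = 1.
  m_6 = 27*1 - 11 = 16, d_6 = (364 - 16^2)/27 = 108/27 = 4, a_6 = floor((19 + 16)/4) = 8.
  m_7 = 4*8 - 16 = 16, d_7 = (364 - 16^2)/4 = 108/4 = 27, a_7 = floor((19 + 16)/27) = 1.
  m_8 = 27*1 - 16 = 11, d_8 = (364 - 11^2)/27 = 243/27 = 9, a_8 = floor((19 + 11)/9) = 3.
  m_9 = 9*3 - 11 = 16, d_9 = (364 - 16^2)/9 = 108/9 = 12, a_9 = floor((19 + 16)/12) = 2.
  m_10 = 12*2 - 16 = 8, d_10 = (364 - 8^2)/12 = 300/12 = 25, a_10 = floor((19 + 8)/25) = 1.
  m_11 = 25*1 - 8 = 17, d_11 = (364 - 17^2)/25 = 75/25 = 3, a_11 = floor((19 + 17)/3) = 12.
  m_12 = 3*12 - 17 = 19, d_12 = (364 - 19^2)/3 = 3/3 = 1, a_12 = floor((19 + 19)/1) = 38.
  m_13 = 1*38 - 19 = 19, d_13 = (364 - 19^2)/1 = 3/1 = 3: (m_13, d_13) = (m_1, d_1) = (19, 3), so from here the quotients repeat a_1, ..., a_12; the period length is 12.
Hence the expansion of sqrt(364) is a_0 = 19 followed by the repeating block 12, 1, 2, 3, 1, 8, 1, 3, 2, 1, 12, 38 (period 12).

[19; (12, 1, 2, 3, 1, 8, 1, 3, 2, 1, 12, 38)]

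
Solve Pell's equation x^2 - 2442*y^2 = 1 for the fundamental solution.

First expand sqrt(2442) as a continued fraction. With x_i = (sqrt(2442) + m_i)/d_i and (m_0, d_0) = (0, 1): a_0 = floor(sqrt(2442)) = 49, since 49^2 = 2401 <= 2442 < 2500 = 50^2.
Iterate m_{i+1} = d_i*a_i - m_i, d_{i+1} = (2442 - m_{i+1}^2)/d_i, a_{i+1} = floor((a_0 + m_{i+1})/d_{i+1}):
  m_1 = 1*49 - 0 = 49, d_1 = (2442 - 49^2)/1 = 41/1 = 41, a_1 = floor((49 + 49)/41) = 2.
  m_2 = 41*2 - 49 = 33, d_2 = (2442 - 33^2)/41 = 1353/41 = 33, a_2 = floor((49 + 33)/33) = 2.
  m_3 = 33*2 - 33 = 33, d_3 = (2442 - 33^2)/33 = 1353/33 = 41, a_3 = floor((49 + 33)/41) = 2.
  m_4 = 41*2 - 33 = 49, d_4 = (2442 - 49^2)/41 = 41/41 = 1, a_4 = floor((49 + 49)/1) = 98.
  m_5 = 1*98 - 49 = 49, d_5 = (2442 - 49^2)/1 = 41/1 = 41: (m_5, d_5) = (m_1, d_1) = (49, 41), so from here the quotients repeat a_1, ..., a_4; the period length is 4.
So sqrt(2442) = [49; (2, 2, 2, 98)] with period length k = 4.
k is even, so the fundamental solution of x^2 - 2442y^2 = 1 is (p_{k-1}, q_{k-1}) = (p_3, q_3); compute convergents through index 3.
Convergents (p_i = a_i*p_{i-1} + p_{i-2}, q_i = a_i*q_{i-1} + q_{i-2} with p_{-2}=0, p_{-1}=1, q_{-2}=1, q_{-1}=0):
  i=0: a_0=49, p_0 = 49*1 + 0 = 49, q_0 = 49*0 + 1 = 1.
  i=1: a_1=2, p_1 = 2*49 + 1 = 99, q_1 = 2*1 + 0 = 2.
  i=2: a_2=2, p_2 = 2*99 + 49 = 247, q_2 = 2*2 + 1 = 5.
  i=3: a_3=2, p_3 = 2*247 + 99 = 593, q_3 = 2*5 + 2 = 12.
Check: 593^2 - 2442*12^2 = 351649 - 351648 = 1, so (x, y) = (593, 12) solves the equation, and by the theorem it is the least positive solution.

(x, y) = (593, 12)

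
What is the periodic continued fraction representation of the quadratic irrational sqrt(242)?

[15; (1, 1, 3, 1, 14, 1, 3, 1, 1, 30)]

Write x_i = (sqrt(242) + m_i)/d_i with (m_0, d_0) = (0, 1). a_0 = floor(sqrt(242)) = 15, since 15^2 = 225 <= 242 < 256 = 16^2.
Iterate m_{i+1} = d_i*a_i - m_i, d_{i+1} = (242 - m_{i+1}^2)/d_i, a_{i+1} = floor((a_0 + m_{i+1})/d_{i+1}):
  m_1 = 1*15 - 0 = 15, d_1 = (242 - 15^2)/1 = 17/1 = 17, a_1 = floor((15 + 15)/17) = 1.
  m_2 = 17*1 - 15 = 2, d_2 = (242 - 2^2)/17 = 238/17 = 14, a_2 = floor((15 + 2)/14) = 1.
  m_3 = 14*1 - 2 = 12, d_3 = (242 - 12^2)/14 = 98/14 = 7, a_3 = floor((15 + 12)/7) = 3.
  m_4 = 7*3 - 12 = 9, d_4 = (242 - 9^2)/7 = 161/7 = 23, a_4 = floor((15 + 9)/23) = 1.
  m_5 = 23*1 - 9 = 14, d_5 = (242 - 14^2)/23 = 46/23 = 2, a_5 = floor((15 + 14)/2) = 14.
  m_6 = 2*14 - 14 = 14, d_6 = (242 - 14^2)/2 = 46/2 = 23, a_6 = floor((15 + 14)/23) = 1.
  m_7 = 23*1 - 14 = 9, d_7 = (242 - 9^2)/23 = 161/23 = 7, a_7 = floor((15 + 9)/7) = 3.
  m_8 = 7*3 - 9 = 12, d_8 = (242 - 12^2)/7 = 98/7 = 14, a_8 = floor((15 + 12)/14) = 1.
  m_9 = 14*1 - 12 = 2, d_9 = (242 - 2^2)/14 = 238/14 = 17, a_9 = floor((15 + 2)/17) = 1.
  m_10 = 17*1 - 2 = 15, d_10 = (242 - 15^2)/17 = 17/17 = 1, a_10 = floor((15 + 15)/1) = 30.
  m_11 = 1*30 - 15 = 15, d_11 = (242 - 15^2)/1 = 17/1 = 17: (m_11, d_11) = (m_1, d_1) = (15, 17), so from here the quotients repeat a_1, ..., a_10; the period length is 10.
Hence the expansion of sqrt(242) is a_0 = 15 followed by the repeating block 1, 1, 3, 1, 14, 1, 3, 1, 1, 30 (period 10).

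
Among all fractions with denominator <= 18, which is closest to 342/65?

79/15

Expand x = 342/65 as a continued fraction with the Euclidean algorithm:
  342 = 5*65 + 17, so a_0 = 5.
  65 = 3*17 + 14, so a_1 = 3.
  17 = 1*14 + 3, so a_2 = 1.
  14 = 4*3 + 2, so a_3 = 4.
  3 = 1*2 + 1, so a_4 = 1.
  2 = 2*1 + 0, so a_5 = 2.
so x = [5; 3, 1, 4, 1, 2].
Convergents (p_i = a_i*p_{i-1} + p_{i-2}, q_i = a_i*q_{i-1} + q_{i-2} with p_{-2}=0, p_{-1}=1, q_{-2}=1, q_{-1}=0), until the denominator exceeds 18:
  i=0: a_0=5, p_0 = 5*1 + 0 = 5, q_0 = 5*0 + 1 = 1.
  i=1: a_1=3, p_1 = 3*5 + 1 = 16, q_1 = 3*1 + 0 = 3.
  i=2: a_2=1, p_2 = 1*16 + 5 = 21, q_2 = 1*3 + 1 = 4.
  i=3: a_3=4, p_3 = 4*21 + 16 = 100, q_3 = 4*4 + 3 = 19.
q_3 = 19 > 18, so the last convergent with denominator <= 18 is p_2/q_2 = 21/4.
The closest fraction with denominator <= 18 is either p_2/q_2 or the intermediate fraction (k*p_2 + p_1)/(k*q_2 + q_1) with the largest k >= 1 whose denominator stays <= 18; these approach x as k grows, and every other convergent or intermediate fraction in range is farther away.
Largest k: floor((18 - q_1)/q_2) = floor((18 - 3)/4) = 3.
That gives (3*21 + 16)/(3*4 + 3) = 79/15.
Compare the errors: |x - 21/4| = |342*4 - 21*65|/(65*4) = 3/260, and |x - 79/15| = |342*15 - 79*65|/(65*15) = 5/975.
Cross-multiplying, 5*260 = 1300 < 2925 = 3*975, so 5/975 is smaller: the intermediate fraction 79/15 is closer to x than 21/4.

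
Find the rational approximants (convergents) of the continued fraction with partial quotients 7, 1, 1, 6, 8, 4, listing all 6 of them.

7/1, 8/1, 15/2, 98/13, 799/106, 3294/437

Using the convergent recurrence p_i = a_i*p_{i-1} + p_{i-2}, q_i = a_i*q_{i-1} + q_{i-2} with p_{-2}=0, p_{-1}=1, q_{-2}=1, q_{-1}=0:
  i=0: a_0=7, p_0 = 7*1 + 0 = 7, q_0 = 7*0 + 1 = 1.
  i=1: a_1=1, p_1 = 1*7 + 1 = 8, q_1 = 1*1 + 0 = 1.
  i=2: a_2=1, p_2 = 1*8 + 7 = 15, q_2 = 1*1 + 1 = 2.
  i=3: a_3=6, p_3 = 6*15 + 8 = 98, q_3 = 6*2 + 1 = 13.
  i=4: a_4=8, p_4 = 8*98 + 15 = 799, q_4 = 8*13 + 2 = 106.
  i=5: a_5=4, p_5 = 4*799 + 98 = 3294, q_5 = 4*106 + 13 = 437.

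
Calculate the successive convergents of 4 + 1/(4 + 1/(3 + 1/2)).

4/1, 17/4, 55/13, 127/30

Using the convergent recurrence p_i = a_i*p_{i-1} + p_{i-2}, q_i = a_i*q_{i-1} + q_{i-2} with p_{-2}=0, p_{-1}=1, q_{-2}=1, q_{-1}=0:
  i=0: a_0=4, p_0 = 4*1 + 0 = 4, q_0 = 4*0 + 1 = 1.
  i=1: a_1=4, p_1 = 4*4 + 1 = 17, q_1 = 4*1 + 0 = 4.
  i=2: a_2=3, p_2 = 3*17 + 4 = 55, q_2 = 3*4 + 1 = 13.
  i=3: a_3=2, p_3 = 2*55 + 17 = 127, q_3 = 2*13 + 4 = 30.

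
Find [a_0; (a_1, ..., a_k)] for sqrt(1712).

[41; (2, 1, 1, 1, 11, 5, 11, 1, 1, 1, 2, 82)]

Write x_i = (sqrt(1712) + m_i)/d_i with (m_0, d_0) = (0, 1). a_0 = floor(sqrt(1712)) = 41, since 41^2 = 1681 <= 1712 < 1764 = 42^2.
Iterate m_{i+1} = d_i*a_i - m_i, d_{i+1} = (1712 - m_{i+1}^2)/d_i, a_{i+1} = floor((a_0 + m_{i+1})/d_{i+1}):
  m_1 = 1*41 - 0 = 41, d_1 = (1712 - 41^2)/1 = 31/1 = 31, a_1 = floor((41 + 41)/31) = 2.
  m_2 = 31*2 - 41 = 21, d_2 = (1712 - 21^2)/31 = 1271/31 = 41, a_2 = floor((41 + 21)/41) = 1.
  m_3 = 41*1 - 21 = 20, d_3 = (1712 - 20^2)/41 = 1312/41 = 32, a_3 = floor((41 + 20)/32) = 1.
  m_4 = 32*1 - 20 = 12, d_4 = (1712 - 12^2)/32 = 1568/32 = 49, a_4 = floor((41 + 12)/49) = 1.
  m_5 = 49*1 - 12 = 37, d_5 = (1712 - 37^2)/49 = 343/49 = 7, a_5 = floor((41 + 37)/7) = 11.
  m_6 = 7*11 - 37 = 40, d_6 = (1712 - 40^2)/7 = 112/7 = 16, a_6 = floor((41 + 40)/16) = 5.
  m_7 = 16*5 - 40 = 40, d_7 = (1712 - 40^2)/16 = 112/16 = 7, a_7 = floor((41 + 40)/7) = 11.
  m_8 = 7*11 - 40 = 37, d_8 = (1712 - 37^2)/7 = 343/7 = 49, a_8 = floor((41 + 37)/49) = 1.
  m_9 = 49*1 - 37 = 12, d_9 = (1712 - 12^2)/49 = 1568/49 = 32, a_9 = floor((41 + 12)/32) = 1.
  m_10 = 32*1 - 12 = 20, d_10 = (1712 - 20^2)/32 = 1312/32 = 41, a_10 = floor((41 + 20)/41) = 1.
  m_11 = 41*1 - 20 = 21, d_11 = (1712 - 21^2)/41 = 1271/41 = 31, a_11 = floor((41 + 21)/31) = 2.
  m_12 = 31*2 - 21 = 41, d_12 = (1712 - 41^2)/31 = 31/31 = 1, a_12 = floor((41 + 41)/1) = 82.
  m_13 = 1*82 - 41 = 41, d_13 = (1712 - 41^2)/1 = 31/1 = 31: (m_13, d_13) = (m_1, d_1) = (41, 31), so from here the quotients repeat a_1, ..., a_12; the period length is 12.
Hence the expansion of sqrt(1712) is a_0 = 41 followed by the repeating block 2, 1, 1, 1, 11, 5, 11, 1, 1, 1, 2, 82 (period 12).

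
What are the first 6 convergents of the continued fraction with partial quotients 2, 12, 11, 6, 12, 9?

Using the convergent recurrence p_i = a_i*p_{i-1} + p_{i-2}, q_i = a_i*q_{i-1} + q_{i-2} with p_{-2}=0, p_{-1}=1, q_{-2}=1, q_{-1}=0:
  i=0: a_0=2, p_0 = 2*1 + 0 = 2, q_0 = 2*0 + 1 = 1.
  i=1: a_1=12, p_1 = 12*2 + 1 = 25, q_1 = 12*1 + 0 = 12.
  i=2: a_2=11, p_2 = 11*25 + 2 = 277, q_2 = 11*12 + 1 = 133.
  i=3: a_3=6, p_3 = 6*277 + 25 = 1687, q_3 = 6*133 + 12 = 810.
  i=4: a_4=12, p_4 = 12*1687 + 277 = 20521, q_4 = 12*810 + 133 = 9853.
  i=5: a_5=9, p_5 = 9*20521 + 1687 = 186376, q_5 = 9*9853 + 810 = 89487.

2/1, 25/12, 277/133, 1687/810, 20521/9853, 186376/89487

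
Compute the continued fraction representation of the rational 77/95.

Run the Euclidean algorithm on 77 and 95; the successive quotients are the partial quotients a_0, a_1, ... (each step inverts the fractional part left over by the previous one):
  77 = 0*95 + 77, so a_0 = 0.
  95 = 1*77 + 18, so a_1 = 1.
  77 = 4*18 + 5, so a_2 = 4.
  18 = 3*5 + 3, so a_3 = 3.
  5 = 1*3 + 2, so a_4 = 1.
  3 = 1*2 + 1, so a_5 = 1.
  2 = 2*1 + 0, so a_6 = 2.
The remainder reaches 0 after 7 divisions, so the expansion has 7 partial quotients, read off in order.

[0; 1, 4, 3, 1, 1, 2]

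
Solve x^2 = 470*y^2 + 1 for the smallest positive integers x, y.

(x, y) = (1691, 78)

First expand sqrt(470) as a continued fraction. With x_i = (sqrt(470) + m_i)/d_i and (m_0, d_0) = (0, 1): a_0 = floor(sqrt(470)) = 21, since 21^2 = 441 <= 470 < 484 = 22^2.
Iterate m_{i+1} = d_i*a_i - m_i, d_{i+1} = (470 - m_{i+1}^2)/d_i, a_{i+1} = floor((a_0 + m_{i+1})/d_{i+1}):
  m_1 = 1*21 - 0 = 21, d_1 = (470 - 21^2)/1 = 29/1 = 29, a_1 = floor((21 + 21)/29) = 1.
  m_2 = 29*1 - 21 = 8, d_2 = (470 - 8^2)/29 = 406/29 = 14, a_2 = floor((21 + 8)/14) = 2.
  m_3 = 14*2 - 8 = 20, d_3 = (470 - 20^2)/14 = 70/14 = 5, a_3 = floor((21 + 20)/5) = 8.
  m_4 = 5*8 - 20 = 20, d_4 = (470 - 20^2)/5 = 70/5 = 14, a_4 = floor((21 + 20)/14) = 2.
  m_5 = 14*2 - 20 = 8, d_5 = (470 - 8^2)/14 = 406/14 = 29, a_5 = floor((21 + 8)/29) = 1.
  m_6 = 29*1 - 8 = 21, d_6 = (470 - 21^2)/29 = 29/29 = 1, a_6 = floor((21 + 21)/1) = 42.
  m_7 = 1*42 - 21 = 21, d_7 = (470 - 21^2)/1 = 29/1 = 29: (m_7, d_7) = (m_1, d_1) = (21, 29), so from here the quotients repeat a_1, ..., a_6; the period length is 6.
So sqrt(470) = [21; (1, 2, 8, 2, 1, 42)] with period length k = 6.
k is even, so the fundamental solution of x^2 - 470y^2 = 1 is (p_{k-1}, q_{k-1}) = (p_5, q_5); compute convergents through index 5.
Convergents (p_i = a_i*p_{i-1} + p_{i-2}, q_i = a_i*q_{i-1} + q_{i-2} with p_{-2}=0, p_{-1}=1, q_{-2}=1, q_{-1}=0):
  i=0: a_0=21, p_0 = 21*1 + 0 = 21, q_0 = 21*0 + 1 = 1.
  i=1: a_1=1, p_1 = 1*21 + 1 = 22, q_1 = 1*1 + 0 = 1.
  i=2: a_2=2, p_2 = 2*22 + 21 = 65, q_2 = 2*1 + 1 = 3.
  i=3: a_3=8, p_3 = 8*65 + 22 = 542, q_3 = 8*3 + 1 = 25.
  i=4: a_4=2, p_4 = 2*542 + 65 = 1149, q_4 = 2*25 + 3 = 53.
  i=5: a_5=1, p_5 = 1*1149 + 542 = 1691, q_5 = 1*53 + 25 = 78.
Check: 1691^2 - 470*78^2 = 2859481 - 2859480 = 1, so (x, y) = (1691, 78) solves the equation, and by the theorem it is the least positive solution.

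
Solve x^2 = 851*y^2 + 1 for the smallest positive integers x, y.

First expand sqrt(851) as a continued fraction. With x_i = (sqrt(851) + m_i)/d_i and (m_0, d_0) = (0, 1): a_0 = floor(sqrt(851)) = 29, since 29^2 = 841 <= 851 < 900 = 30^2.
Iterate m_{i+1} = d_i*a_i - m_i, d_{i+1} = (851 - m_{i+1}^2)/d_i, a_{i+1} = floor((a_0 + m_{i+1})/d_{i+1}):
  m_1 = 1*29 - 0 = 29, d_1 = (851 - 29^2)/1 = 10/1 = 10, a_1 = floor((29 + 29)/10) = 5.
  m_2 = 10*5 - 29 = 21, d_2 = (851 - 21^2)/10 = 410/10 = 41, a_2 = floor((29 + 21)/41) = 1.
  m_3 = 41*1 - 21 = 20, d_3 = (851 - 20^2)/41 = 451/41 = 11, a_3 = floor((29 + 20)/11) = 4.
  m_4 = 11*4 - 20 = 24, d_4 = (851 - 24^2)/11 = 275/11 = 25, a_4 = floor((29 + 24)/25) = 2.
  m_5 = 25*2 - 24 = 26, d_5 = (851 - 26^2)/25 = 175/25 = 7, a_5 = floor((29 + 26)/7) = 7.
  m_6 = 7*7 - 26 = 23, d_6 = (851 - 23^2)/7 = 322/7 = 46, a_6 = floor((29 + 23)/46) = 1.
  m_7 = 46*1 - 23 = 23, d_7 = (851 - 23^2)/46 = 322/46 = 7, a_7 = floor((29 + 23)/7) = 7.
  m_8 = 7*7 - 23 = 26, d_8 = (851 - 26^2)/7 = 175/7 = 25, a_8 = floor((29 + 26)/25) = 2.
  m_9 = 25*2 - 26 = 24, d_9 = (851 - 24^2)/25 = 275/25 = 11, a_9 = floor((29 + 24)/11) = 4.
  m_10 = 11*4 - 24 = 20, d_10 = (851 - 20^2)/11 = 451/11 = 41, a_10 = floor((29 + 20)/41) = 1.
  m_11 = 41*1 - 20 = 21, d_11 = (851 - 21^2)/41 = 410/41 = 10, a_11 = floor((29 + 21)/10) = 5.
  m_12 = 10*5 - 21 = 29, d_12 = (851 - 29^2)/10 = 10/10 = 1, a_12 = floor((29 + 29)/1) = 58.
  m_13 = 1*58 - 29 = 29, d_13 = (851 - 29^2)/1 = 10/1 = 10: (m_13, d_13) = (m_1, d_1) = (29, 10), so from here the quotients repeat a_1, ..., a_12; the period length is 12.
So sqrt(851) = [29; (5, 1, 4, 2, 7, 1, 7, 2, 4, 1, 5, 58)] with period length k = 12.
k is even, so the fundamental solution of x^2 - 851y^2 = 1 is (p_{k-1}, q_{k-1}) = (p_11, q_11); compute convergents through index 11.
Convergents (p_i = a_i*p_{i-1} + p_{i-2}, q_i = a_i*q_{i-1} + q_{i-2} with p_{-2}=0, p_{-1}=1, q_{-2}=1, q_{-1}=0):
  i=0: a_0=29, p_0 = 29*1 + 0 = 29, q_0 = 29*0 + 1 = 1.
  i=1: a_1=5, p_1 = 5*29 + 1 = 146, q_1 = 5*1 + 0 = 5.
  i=2: a_2=1, p_2 = 1*146 + 29 = 175, q_2 = 1*5 + 1 = 6.
  i=3: a_3=4, p_3 = 4*175 + 146 = 846, q_3 = 4*6 + 5 = 29.
  i=4: a_4=2, p_4 = 2*846 + 175 = 1867, q_4 = 2*29 + 6 = 64.
  i=5: a_5=7, p_5 = 7*1867 + 846 = 13915, q_5 = 7*64 + 29 = 477.
  i=6: a_6=1, p_6 = 1*13915 + 1867 = 15782, q_6 = 1*477 + 64 = 541.
  i=7: a_7=7, p_7 = 7*15782 + 13915 = 124389, q_7 = 7*541 + 477 = 4264.
  i=8: a_8=2, p_8 = 2*124389 + 15782 = 264560, q_8 = 2*4264 + 541 = 9069.
  i=9: a_9=4, p_9 = 4*264560 + 124389 = 1182629, q_9 = 4*9069 + 4264 = 40540.
  i=10: a_10=1, p_10 = 1*1182629 + 264560 = 1447189, q_10 = 1*40540 + 9069 = 49609.
  i=11: a_11=5, p_11 = 5*1447189 + 1182629 = 8418574, q_11 = 5*49609 + 40540 = 288585.
Check: 8418574^2 - 851*288585^2 = 70872388193476 - 70872388193475 = 1, so (x, y) = (8418574, 288585) solves the equation, and by the theorem it is the least positive solution.

(x, y) = (8418574, 288585)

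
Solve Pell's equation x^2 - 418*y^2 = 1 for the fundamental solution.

(x, y) = (33857, 1656)

First expand sqrt(418) as a continued fraction. With x_i = (sqrt(418) + m_i)/d_i and (m_0, d_0) = (0, 1): a_0 = floor(sqrt(418)) = 20, since 20^2 = 400 <= 418 < 441 = 21^2.
Iterate m_{i+1} = d_i*a_i - m_i, d_{i+1} = (418 - m_{i+1}^2)/d_i, a_{i+1} = floor((a_0 + m_{i+1})/d_{i+1}):
  m_1 = 1*20 - 0 = 20, d_1 = (418 - 20^2)/1 = 18/1 = 18, a_1 = floor((20 + 20)/18) = 2.
  m_2 = 18*2 - 20 = 16, d_2 = (418 - 16^2)/18 = 162/18 = 9, a_2 = floor((20 + 16)/9) = 4.
  m_3 = 9*4 - 16 = 20, d_3 = (418 - 20^2)/9 = 18/9 = 2, a_3 = floor((20 + 20)/2) = 20.
  m_4 = 2*20 - 20 = 20, d_4 = (418 - 20^2)/2 = 18/2 = 9, a_4 = floor((20 + 20)/9) = 4.
  m_5 = 9*4 - 20 = 16, d_5 = (418 - 16^2)/9 = 162/9 = 18, a_5 = floor((20 + 16)/18) = 2.
  m_6 = 18*2 - 16 = 20, d_6 = (418 - 20^2)/18 = 18/18 = 1, a_6 = floor((20 + 20)/1) = 40.
  m_7 = 1*40 - 20 = 20, d_7 = (418 - 20^2)/1 = 18/1 = 18: (m_7, d_7) = (m_1, d_1) = (20, 18), so from here the quotients repeat a_1, ..., a_6; the period length is 6.
So sqrt(418) = [20; (2, 4, 20, 4, 2, 40)] with period length k = 6.
k is even, so the fundamental solution of x^2 - 418y^2 = 1 is (p_{k-1}, q_{k-1}) = (p_5, q_5); compute convergents through index 5.
Convergents (p_i = a_i*p_{i-1} + p_{i-2}, q_i = a_i*q_{i-1} + q_{i-2} with p_{-2}=0, p_{-1}=1, q_{-2}=1, q_{-1}=0):
  i=0: a_0=20, p_0 = 20*1 + 0 = 20, q_0 = 20*0 + 1 = 1.
  i=1: a_1=2, p_1 = 2*20 + 1 = 41, q_1 = 2*1 + 0 = 2.
  i=2: a_2=4, p_2 = 4*41 + 20 = 184, q_2 = 4*2 + 1 = 9.
  i=3: a_3=20, p_3 = 20*184 + 41 = 3721, q_3 = 20*9 + 2 = 182.
  i=4: a_4=4, p_4 = 4*3721 + 184 = 15068, q_4 = 4*182 + 9 = 737.
  i=5: a_5=2, p_5 = 2*15068 + 3721 = 33857, q_5 = 2*737 + 182 = 1656.
Check: 33857^2 - 418*1656^2 = 1146296449 - 1146296448 = 1, so (x, y) = (33857, 1656) solves the equation, and by the theorem it is the least positive solution.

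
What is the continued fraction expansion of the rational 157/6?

[26; 6]

Run the Euclidean algorithm on 157 and 6; the successive quotients are the partial quotients a_0, a_1, ... (each step inverts the fractional part left over by the previous one):
  157 = 26*6 + 1, so a_0 = 26.
  6 = 6*1 + 0, so a_1 = 6.
The remainder reaches 0 after 2 divisions, so the expansion has 2 partial quotients, read off in order.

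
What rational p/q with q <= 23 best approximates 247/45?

126/23

Expand x = 247/45 as a continued fraction with the Euclidean algorithm:
  247 = 5*45 + 22, so a_0 = 5.
  45 = 2*22 + 1, so a_1 = 2.
  22 = 22*1 + 0, so a_2 = 22.
so x = [5; 2, 22].
Convergents (p_i = a_i*p_{i-1} + p_{i-2}, q_i = a_i*q_{i-1} + q_{i-2} with p_{-2}=0, p_{-1}=1, q_{-2}=1, q_{-1}=0), until the denominator exceeds 23:
  i=0: a_0=5, p_0 = 5*1 + 0 = 5, q_0 = 5*0 + 1 = 1.
  i=1: a_1=2, p_1 = 2*5 + 1 = 11, q_1 = 2*1 + 0 = 2.
  i=2: a_2=22, p_2 = 22*11 + 5 = 247, q_2 = 22*2 + 1 = 45.
q_2 = 45 > 23, so the last convergent with denominator <= 23 is p_1/q_1 = 11/2.
The closest fraction with denominator <= 23 is either p_1/q_1 or the intermediate fraction (k*p_1 + p_0)/(k*q_1 + q_0) with the largest k >= 1 whose denominator stays <= 23; these approach x as k grows, and every other convergent or intermediate fraction in range is farther away.
Largest k: floor((23 - q_0)/q_1) = floor((23 - 1)/2) = 11.
That gives (11*11 + 5)/(11*2 + 1) = 126/23.
Compare the errors: |x - 11/2| = |247*2 - 11*45|/(45*2) = 1/90, and |x - 126/23| = |247*23 - 126*45|/(45*23) = 11/1035.
Cross-multiplying, 11*90 = 990 < 1035 = 1*1035, so 11/1035 is smaller: the intermediate fraction 126/23 is closer to x than 11/2.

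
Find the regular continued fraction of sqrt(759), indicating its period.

[27; (1, 1, 4, 1, 1, 54)]

Write x_i = (sqrt(759) + m_i)/d_i with (m_0, d_0) = (0, 1). a_0 = floor(sqrt(759)) = 27, since 27^2 = 729 <= 759 < 784 = 28^2.
Iterate m_{i+1} = d_i*a_i - m_i, d_{i+1} = (759 - m_{i+1}^2)/d_i, a_{i+1} = floor((a_0 + m_{i+1})/d_{i+1}):
  m_1 = 1*27 - 0 = 27, d_1 = (759 - 27^2)/1 = 30/1 = 30, a_1 = floor((27 + 27)/30) = 1.
  m_2 = 30*1 - 27 = 3, d_2 = (759 - 3^2)/30 = 750/30 = 25, a_2 = floor((27 + 3)/25) = 1.
  m_3 = 25*1 - 3 = 22, d_3 = (759 - 22^2)/25 = 275/25 = 11, a_3 = floor((27 + 22)/11) = 4.
  m_4 = 11*4 - 22 = 22, d_4 = (759 - 22^2)/11 = 275/11 = 25, a_4 = floor((27 + 22)/25) = 1.
  m_5 = 25*1 - 22 = 3, d_5 = (759 - 3^2)/25 = 750/25 = 30, a_5 = floor((27 + 3)/30) = 1.
  m_6 = 30*1 - 3 = 27, d_6 = (759 - 27^2)/30 = 30/30 = 1, a_6 = floor((27 + 27)/1) = 54.
  m_7 = 1*54 - 27 = 27, d_7 = (759 - 27^2)/1 = 30/1 = 30: (m_7, d_7) = (m_1, d_1) = (27, 30), so from here the quotients repeat a_1, ..., a_6; the period length is 6.
Hence the expansion of sqrt(759) is a_0 = 27 followed by the repeating block 1, 1, 4, 1, 1, 54 (period 6).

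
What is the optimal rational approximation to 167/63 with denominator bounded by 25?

53/20

Expand x = 167/63 as a continued fraction with the Euclidean algorithm:
  167 = 2*63 + 41, so a_0 = 2.
  63 = 1*41 + 22, so a_1 = 1.
  41 = 1*22 + 19, so a_2 = 1.
  22 = 1*19 + 3, so a_3 = 1.
  19 = 6*3 + 1, so a_4 = 6.
  3 = 3*1 + 0, so a_5 = 3.
so x = [2; 1, 1, 1, 6, 3].
Convergents (p_i = a_i*p_{i-1} + p_{i-2}, q_i = a_i*q_{i-1} + q_{i-2} with p_{-2}=0, p_{-1}=1, q_{-2}=1, q_{-1}=0), until the denominator exceeds 25:
  i=0: a_0=2, p_0 = 2*1 + 0 = 2, q_0 = 2*0 + 1 = 1.
  i=1: a_1=1, p_1 = 1*2 + 1 = 3, q_1 = 1*1 + 0 = 1.
  i=2: a_2=1, p_2 = 1*3 + 2 = 5, q_2 = 1*1 + 1 = 2.
  i=3: a_3=1, p_3 = 1*5 + 3 = 8, q_3 = 1*2 + 1 = 3.
  i=4: a_4=6, p_4 = 6*8 + 5 = 53, q_4 = 6*3 + 2 = 20.
  i=5: a_5=3, p_5 = 3*53 + 8 = 167, q_5 = 3*20 + 3 = 63.
q_5 = 63 > 25, so the last convergent with denominator <= 25 is p_4/q_4 = 53/20.
The closest fraction with denominator <= 25 is either p_4/q_4 or the intermediate fraction (k*p_4 + p_3)/(k*q_4 + q_3) with the largest k >= 1 whose denominator stays <= 25; these approach x as k grows, and every other convergent or intermediate fraction in range is farther away.
Largest k: floor((25 - q_3)/q_4) = floor((25 - 3)/20) = 1.
That gives (1*53 + 8)/(1*20 + 3) = 61/23.
Compare the errors: |x - 53/20| = |167*20 - 53*63|/(63*20) = 1/1260, and |x - 61/23| = |167*23 - 61*63|/(63*23) = 2/1449.
Cross-multiplying, 1*1449 = 1449 < 2520 = 2*1260, so 1/1260 is smaller: the convergent 53/20 is closer to x than 61/23.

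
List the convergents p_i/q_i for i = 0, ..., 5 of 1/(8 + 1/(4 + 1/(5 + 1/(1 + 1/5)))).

0/1, 1/8, 4/33, 21/173, 25/206, 146/1203

Using the convergent recurrence p_i = a_i*p_{i-1} + p_{i-2}, q_i = a_i*q_{i-1} + q_{i-2} with p_{-2}=0, p_{-1}=1, q_{-2}=1, q_{-1}=0:
  i=0: a_0=0, p_0 = 0*1 + 0 = 0, q_0 = 0*0 + 1 = 1.
  i=1: a_1=8, p_1 = 8*0 + 1 = 1, q_1 = 8*1 + 0 = 8.
  i=2: a_2=4, p_2 = 4*1 + 0 = 4, q_2 = 4*8 + 1 = 33.
  i=3: a_3=5, p_3 = 5*4 + 1 = 21, q_3 = 5*33 + 8 = 173.
  i=4: a_4=1, p_4 = 1*21 + 4 = 25, q_4 = 1*173 + 33 = 206.
  i=5: a_5=5, p_5 = 5*25 + 21 = 146, q_5 = 5*206 + 173 = 1203.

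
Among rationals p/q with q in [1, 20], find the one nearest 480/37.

Expand x = 480/37 as a continued fraction with the Euclidean algorithm:
  480 = 12*37 + 36, so a_0 = 12.
  37 = 1*36 + 1, so a_1 = 1.
  36 = 36*1 + 0, so a_2 = 36.
so x = [12; 1, 36].
Convergents (p_i = a_i*p_{i-1} + p_{i-2}, q_i = a_i*q_{i-1} + q_{i-2} with p_{-2}=0, p_{-1}=1, q_{-2}=1, q_{-1}=0), until the denominator exceeds 20:
  i=0: a_0=12, p_0 = 12*1 + 0 = 12, q_0 = 12*0 + 1 = 1.
  i=1: a_1=1, p_1 = 1*12 + 1 = 13, q_1 = 1*1 + 0 = 1.
  i=2: a_2=36, p_2 = 36*13 + 12 = 480, q_2 = 36*1 + 1 = 37.
q_2 = 37 > 20, so the last convergent with denominator <= 20 is p_1/q_1 = 13/1.
The closest fraction with denominator <= 20 is either p_1/q_1 or the intermediate fraction (k*p_1 + p_0)/(k*q_1 + q_0) with the largest k >= 1 whose denominator stays <= 20; these approach x as k grows, and every other convergent or intermediate fraction in range is farther away.
Largest k: floor((20 - q_0)/q_1) = floor((20 - 1)/1) = 19.
That gives (19*13 + 12)/(19*1 + 1) = 259/20.
Compare the errors: |x - 13/1| = |480*1 - 13*37|/(37*1) = 1/37, and |x - 259/20| = |480*20 - 259*37|/(37*20) = 17/740.
Cross-multiplying, 17*37 = 629 < 740 = 1*740, so 17/740 is smaller: the intermediate fraction 259/20 is closer to x than 13/1.

259/20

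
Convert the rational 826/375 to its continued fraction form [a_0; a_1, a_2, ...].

Run the Euclidean algorithm on 826 and 375; the successive quotients are the partial quotients a_0, a_1, ... (each step inverts the fractional part left over by the previous one):
  826 = 2*375 + 76, so a_0 = 2.
  375 = 4*76 + 71, so a_1 = 4.
  76 = 1*71 + 5, so a_2 = 1.
  71 = 14*5 + 1, so a_3 = 14.
  5 = 5*1 + 0, so a_4 = 5.
The remainder reaches 0 after 5 divisions, so the expansion has 5 partial quotients, read off in order.

[2; 4, 1, 14, 5]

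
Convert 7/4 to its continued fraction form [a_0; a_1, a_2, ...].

Run the Euclidean algorithm on 7 and 4; the successive quotients are the partial quotients a_0, a_1, ... (each step inverts the fractional part left over by the previous one):
  7 = 1*4 + 3, so a_0 = 1.
  4 = 1*3 + 1, so a_1 = 1.
  3 = 3*1 + 0, so a_2 = 3.
The remainder reaches 0 after 3 divisions, so the expansion has 3 partial quotients, read off in order.

[1; 1, 3]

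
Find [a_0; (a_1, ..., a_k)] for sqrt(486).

Write x_i = (sqrt(486) + m_i)/d_i with (m_0, d_0) = (0, 1). a_0 = floor(sqrt(486)) = 22, since 22^2 = 484 <= 486 < 529 = 23^2.
Iterate m_{i+1} = d_i*a_i - m_i, d_{i+1} = (486 - m_{i+1}^2)/d_i, a_{i+1} = floor((a_0 + m_{i+1})/d_{i+1}):
  m_1 = 1*22 - 0 = 22, d_1 = (486 - 22^2)/1 = 2/1 = 2, a_1 = floor((22 + 22)/2) = 22.
  m_2 = 2*22 - 22 = 22, d_2 = (486 - 22^2)/2 = 2/2 = 1, a_2 = floor((22 + 22)/1) = 44.
  m_3 = 1*44 - 22 = 22, d_3 = (486 - 22^2)/1 = 2/1 = 2: (m_3, d_3) = (m_1, d_1) = (22, 2), so from here the quotients repeat a_1, a_2; the period length is 2.
Hence the expansion of sqrt(486) is a_0 = 22 followed by the repeating block 22, 44 (period 2).

[22; (22, 44)]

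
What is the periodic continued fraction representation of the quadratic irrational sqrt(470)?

[21; (1, 2, 8, 2, 1, 42)]

Write x_i = (sqrt(470) + m_i)/d_i with (m_0, d_0) = (0, 1). a_0 = floor(sqrt(470)) = 21, since 21^2 = 441 <= 470 < 484 = 22^2.
Iterate m_{i+1} = d_i*a_i - m_i, d_{i+1} = (470 - m_{i+1}^2)/d_i, a_{i+1} = floor((a_0 + m_{i+1})/d_{i+1}):
  m_1 = 1*21 - 0 = 21, d_1 = (470 - 21^2)/1 = 29/1 = 29, a_1 = floor((21 + 21)/29) = 1.
  m_2 = 29*1 - 21 = 8, d_2 = (470 - 8^2)/29 = 406/29 = 14, a_2 = floor((21 + 8)/14) = 2.
  m_3 = 14*2 - 8 = 20, d_3 = (470 - 20^2)/14 = 70/14 = 5, a_3 = floor((21 + 20)/5) = 8.
  m_4 = 5*8 - 20 = 20, d_4 = (470 - 20^2)/5 = 70/5 = 14, a_4 = floor((21 + 20)/14) = 2.
  m_5 = 14*2 - 20 = 8, d_5 = (470 - 8^2)/14 = 406/14 = 29, a_5 = floor((21 + 8)/29) = 1.
  m_6 = 29*1 - 8 = 21, d_6 = (470 - 21^2)/29 = 29/29 = 1, a_6 = floor((21 + 21)/1) = 42.
  m_7 = 1*42 - 21 = 21, d_7 = (470 - 21^2)/1 = 29/1 = 29: (m_7, d_7) = (m_1, d_1) = (21, 29), so from here the quotients repeat a_1, ..., a_6; the period length is 6.
Hence the expansion of sqrt(470) is a_0 = 21 followed by the repeating block 1, 2, 8, 2, 1, 42 (period 6).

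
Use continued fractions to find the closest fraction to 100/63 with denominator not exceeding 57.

Expand x = 100/63 as a continued fraction with the Euclidean algorithm:
  100 = 1*63 + 37, so a_0 = 1.
  63 = 1*37 + 26, so a_1 = 1.
  37 = 1*26 + 11, so a_2 = 1.
  26 = 2*11 + 4, so a_3 = 2.
  11 = 2*4 + 3, so a_4 = 2.
  4 = 1*3 + 1, so a_5 = 1.
  3 = 3*1 + 0, so a_6 = 3.
so x = [1; 1, 1, 2, 2, 1, 3].
Convergents (p_i = a_i*p_{i-1} + p_{i-2}, q_i = a_i*q_{i-1} + q_{i-2} with p_{-2}=0, p_{-1}=1, q_{-2}=1, q_{-1}=0), until the denominator exceeds 57:
  i=0: a_0=1, p_0 = 1*1 + 0 = 1, q_0 = 1*0 + 1 = 1.
  i=1: a_1=1, p_1 = 1*1 + 1 = 2, q_1 = 1*1 + 0 = 1.
  i=2: a_2=1, p_2 = 1*2 + 1 = 3, q_2 = 1*1 + 1 = 2.
  i=3: a_3=2, p_3 = 2*3 + 2 = 8, q_3 = 2*2 + 1 = 5.
  i=4: a_4=2, p_4 = 2*8 + 3 = 19, q_4 = 2*5 + 2 = 12.
  i=5: a_5=1, p_5 = 1*19 + 8 = 27, q_5 = 1*12 + 5 = 17.
  i=6: a_6=3, p_6 = 3*27 + 19 = 100, q_6 = 3*17 + 12 = 63.
q_6 = 63 > 57, so the last convergent with denominator <= 57 is p_5/q_5 = 27/17.
The closest fraction with denominator <= 57 is either p_5/q_5 or the intermediate fraction (k*p_5 + p_4)/(k*q_5 + q_4) with the largest k >= 1 whose denominator stays <= 57; these approach x as k grows, and every other convergent or intermediate fraction in range is farther away.
Largest k: floor((57 - q_4)/q_5) = floor((57 - 12)/17) = 2.
That gives (2*27 + 19)/(2*17 + 12) = 73/46.
Compare the errors: |x - 27/17| = |100*17 - 27*63|/(63*17) = 1/1071, and |x - 73/46| = |100*46 - 73*63|/(63*46) = 1/2898.
Cross-multiplying, 1*1071 = 1071 < 2898 = 1*2898, so 1/2898 is smaller: the intermediate fraction 73/46 is closer to x than 27/17.

73/46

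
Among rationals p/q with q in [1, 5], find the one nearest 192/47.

Expand x = 192/47 as a continued fraction with the Euclidean algorithm:
  192 = 4*47 + 4, so a_0 = 4.
  47 = 11*4 + 3, so a_1 = 11.
  4 = 1*3 + 1, so a_2 = 1.
  3 = 3*1 + 0, so a_3 = 3.
so x = [4; 11, 1, 3].
Convergents (p_i = a_i*p_{i-1} + p_{i-2}, q_i = a_i*q_{i-1} + q_{i-2} with p_{-2}=0, p_{-1}=1, q_{-2}=1, q_{-1}=0), until the denominator exceeds 5:
  i=0: a_0=4, p_0 = 4*1 + 0 = 4, q_0 = 4*0 + 1 = 1.
  i=1: a_1=11, p_1 = 11*4 + 1 = 45, q_1 = 11*1 + 0 = 11.
q_1 = 11 > 5, so the last convergent with denominator <= 5 is p_0/q_0 = 4/1.
The closest fraction with denominator <= 5 is either p_0/q_0 or the intermediate fraction (k*p_0 + p_{-1})/(k*q_0 + q_{-1}) with the largest k >= 1 whose denominator stays <= 5; these approach x as k grows, and every other convergent or intermediate fraction in range is farther away.
Largest k: floor((5 - q_{-1})/q_0) = floor((5 - 0)/1) = 5 (using the seeds p_{-1} = 1, q_{-1} = 0).
That gives (5*4 + 1)/(5*1 + 0) = 21/5.
Compare the errors: |x - 4/1| = |192*1 - 4*47|/(47*1) = 4/47, and |x - 21/5| = |192*5 - 21*47|/(47*5) = 27/235.
Cross-multiplying, 4*235 = 940 < 1269 = 27*47, so 4/47 is smaller: the convergent 4/1 is closer to x than 21/5.

4/1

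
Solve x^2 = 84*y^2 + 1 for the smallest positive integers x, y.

(x, y) = (55, 6)

First expand sqrt(84) as a continued fraction. With x_i = (sqrt(84) + m_i)/d_i and (m_0, d_0) = (0, 1): a_0 = floor(sqrt(84)) = 9, since 9^2 = 81 <= 84 < 100 = 10^2.
Iterate m_{i+1} = d_i*a_i - m_i, d_{i+1} = (84 - m_{i+1}^2)/d_i, a_{i+1} = floor((a_0 + m_{i+1})/d_{i+1}):
  m_1 = 1*9 - 0 = 9, d_1 = (84 - 9^2)/1 = 3/1 = 3, a_1 = floor((9 + 9)/3) = 6.
  m_2 = 3*6 - 9 = 9, d_2 = (84 - 9^2)/3 = 3/3 = 1, a_2 = floor((9 + 9)/1) = 18.
  m_3 = 1*18 - 9 = 9, d_3 = (84 - 9^2)/1 = 3/1 = 3: (m_3, d_3) = (m_1, d_1) = (9, 3), so from here the quotients repeat a_1, a_2; the period length is 2.
So sqrt(84) = [9; (6, 18)] with period length k = 2.
k is even, so the fundamental solution of x^2 - 84y^2 = 1 is (p_{k-1}, q_{k-1}) = (p_1, q_1); compute convergents through index 1.
Convergents (p_i = a_i*p_{i-1} + p_{i-2}, q_i = a_i*q_{i-1} + q_{i-2} with p_{-2}=0, p_{-1}=1, q_{-2}=1, q_{-1}=0):
  i=0: a_0=9, p_0 = 9*1 + 0 = 9, q_0 = 9*0 + 1 = 1.
  i=1: a_1=6, p_1 = 6*9 + 1 = 55, q_1 = 6*1 + 0 = 6.
Check: 55^2 - 84*6^2 = 3025 - 3024 = 1, so (x, y) = (55, 6) solves the equation, and by the theorem it is the least positive solution.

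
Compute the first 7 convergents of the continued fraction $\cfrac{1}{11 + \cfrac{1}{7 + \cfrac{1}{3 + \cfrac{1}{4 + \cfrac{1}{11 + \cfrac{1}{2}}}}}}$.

Using the convergent recurrence p_i = a_i*p_{i-1} + p_{i-2}, q_i = a_i*q_{i-1} + q_{i-2} with p_{-2}=0, p_{-1}=1, q_{-2}=1, q_{-1}=0:
  i=0: a_0=0, p_0 = 0*1 + 0 = 0, q_0 = 0*0 + 1 = 1.
  i=1: a_1=11, p_1 = 11*0 + 1 = 1, q_1 = 11*1 + 0 = 11.
  i=2: a_2=7, p_2 = 7*1 + 0 = 7, q_2 = 7*11 + 1 = 78.
  i=3: a_3=3, p_3 = 3*7 + 1 = 22, q_3 = 3*78 + 11 = 245.
  i=4: a_4=4, p_4 = 4*22 + 7 = 95, q_4 = 4*245 + 78 = 1058.
  i=5: a_5=11, p_5 = 11*95 + 22 = 1067, q_5 = 11*1058 + 245 = 11883.
  i=6: a_6=2, p_6 = 2*1067 + 95 = 2229, q_6 = 2*11883 + 1058 = 24824.

0/1, 1/11, 7/78, 22/245, 95/1058, 1067/11883, 2229/24824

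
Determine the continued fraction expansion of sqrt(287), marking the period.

[16; (1, 15, 1, 32)]

Write x_i = (sqrt(287) + m_i)/d_i with (m_0, d_0) = (0, 1). a_0 = floor(sqrt(287)) = 16, since 16^2 = 256 <= 287 < 289 = 17^2.
Iterate m_{i+1} = d_i*a_i - m_i, d_{i+1} = (287 - m_{i+1}^2)/d_i, a_{i+1} = floor((a_0 + m_{i+1})/d_{i+1}):
  m_1 = 1*16 - 0 = 16, d_1 = (287 - 16^2)/1 = 31/1 = 31, a_1 = floor((16 + 16)/31) = 1.
  m_2 = 31*1 - 16 = 15, d_2 = (287 - 15^2)/31 = 62/31 = 2, a_2 = floor((16 + 15)/2) = 15.
  m_3 = 2*15 - 15 = 15, d_3 = (287 - 15^2)/2 = 62/2 = 31, a_3 = floor((16 + 15)/31) = 1.
  m_4 = 31*1 - 15 = 16, d_4 = (287 - 16^2)/31 = 31/31 = 1, a_4 = floor((16 + 16)/1) = 32.
  m_5 = 1*32 - 16 = 16, d_5 = (287 - 16^2)/1 = 31/1 = 31: (m_5, d_5) = (m_1, d_1) = (16, 31), so from here the quotients repeat a_1, ..., a_4; the period length is 4.
Hence the expansion of sqrt(287) is a_0 = 16 followed by the repeating block 1, 15, 1, 32 (period 4).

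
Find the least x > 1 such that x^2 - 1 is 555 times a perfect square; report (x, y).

(x, y) = (1814, 77)

First expand sqrt(555) as a continued fraction. With x_i = (sqrt(555) + m_i)/d_i and (m_0, d_0) = (0, 1): a_0 = floor(sqrt(555)) = 23, since 23^2 = 529 <= 555 < 576 = 24^2.
Iterate m_{i+1} = d_i*a_i - m_i, d_{i+1} = (555 - m_{i+1}^2)/d_i, a_{i+1} = floor((a_0 + m_{i+1})/d_{i+1}):
  m_1 = 1*23 - 0 = 23, d_1 = (555 - 23^2)/1 = 26/1 = 26, a_1 = floor((23 + 23)/26) = 1.
  m_2 = 26*1 - 23 = 3, d_2 = (555 - 3^2)/26 = 546/26 = 21, a_2 = floor((23 + 3)/21) = 1.
  m_3 = 21*1 - 3 = 18, d_3 = (555 - 18^2)/21 = 231/21 = 11, a_3 = floor((23 + 18)/11) = 3.
  m_4 = 11*3 - 18 = 15, d_4 = (555 - 15^2)/11 = 330/11 = 30, a_4 = floor((23 + 15)/30) = 1.
  m_5 = 30*1 - 15 = 15, d_5 = (555 - 15^2)/30 = 330/30 = 11, a_5 = floor((23 + 15)/11) = 3.
  m_6 = 11*3 - 15 = 18, d_6 = (555 - 18^2)/11 = 231/11 = 21, a_6 = floor((23 + 18)/21) = 1.
  m_7 = 21*1 - 18 = 3, d_7 = (555 - 3^2)/21 = 546/21 = 26, a_7 = floor((23 + 3)/26) = 1.
  m_8 = 26*1 - 3 = 23, d_8 = (555 - 23^2)/26 = 26/26 = 1, a_8 = floor((23 + 23)/1) = 46.
  m_9 = 1*46 - 23 = 23, d_9 = (555 - 23^2)/1 = 26/1 = 26: (m_9, d_9) = (m_1, d_1) = (23, 26), so from here the quotients repeat a_1, ..., a_8; the period length is 8.
So sqrt(555) = [23; (1, 1, 3, 1, 3, 1, 1, 46)] with period length k = 8.
k is even, so the fundamental solution of x^2 - 555y^2 = 1 is (p_{k-1}, q_{k-1}) = (p_7, q_7); compute convergents through index 7.
Convergents (p_i = a_i*p_{i-1} + p_{i-2}, q_i = a_i*q_{i-1} + q_{i-2} with p_{-2}=0, p_{-1}=1, q_{-2}=1, q_{-1}=0):
  i=0: a_0=23, p_0 = 23*1 + 0 = 23, q_0 = 23*0 + 1 = 1.
  i=1: a_1=1, p_1 = 1*23 + 1 = 24, q_1 = 1*1 + 0 = 1.
  i=2: a_2=1, p_2 = 1*24 + 23 = 47, q_2 = 1*1 + 1 = 2.
  i=3: a_3=3, p_3 = 3*47 + 24 = 165, q_3 = 3*2 + 1 = 7.
  i=4: a_4=1, p_4 = 1*165 + 47 = 212, q_4 = 1*7 + 2 = 9.
  i=5: a_5=3, p_5 = 3*212 + 165 = 801, q_5 = 3*9 + 7 = 34.
  i=6: a_6=1, p_6 = 1*801 + 212 = 1013, q_6 = 1*34 + 9 = 43.
  i=7: a_7=1, p_7 = 1*1013 + 801 = 1814, q_7 = 1*43 + 34 = 77.
Check: 1814^2 - 555*77^2 = 3290596 - 3290595 = 1, so (x, y) = (1814, 77) solves the equation, and by the theorem it is the least positive solution.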